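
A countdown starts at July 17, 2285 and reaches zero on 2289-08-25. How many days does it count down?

1500

Jul 17, 2285 → Jul 17, 2286: 365 days.
Jul 17, 2286 → Jul 17, 2287: 365 days.
Jul 17, 2287 → Jul 17, 2288: 366 days (Feb 29, 2288 is in that span).
Jul 17, 2288 → Jul 17, 2289: 365 days.
Jul 17, 2289 → Aug 17, 2289: 31 days (July has 31).
Aug 17, 2289 → Aug 25, 2289: 8 days.
Total: 1500 days.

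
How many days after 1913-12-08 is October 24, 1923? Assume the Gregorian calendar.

3607

Dec 8, 1913 → Dec 8, 1914: 365 days.
Dec 8, 1914 → Dec 8, 1915: 365 days.
Dec 8, 1915 → Dec 8, 1916: 366 days (Feb 29, 1916 is in that span).
Dec 8, 1916 → Dec 8, 1917: 365 days.
Dec 8, 1917 → Dec 8, 1918: 365 days.
Dec 8, 1918 → Dec 8, 1919: 365 days.
Dec 8, 1919 → Dec 8, 1920: 366 days (Feb 29, 1920 is in that span).
Dec 8, 1920 → Dec 8, 1921: 365 days.
Dec 8, 1921 → Dec 8, 1922: 365 days.
Dec 8, 1922 → Jan 8, 1923: 31 days (December has 31).
Jan 8, 1923 → Feb 8, 1923: 31 days (January has 31).
Feb 8, 1923 → Mar 8, 1923: 28 days (February has 28).
Mar 8, 1923 → Apr 8, 1923: 31 days (March has 31).
Apr 8, 1923 → May 8, 1923: 30 days (April has 30).
May 8, 1923 → Jun 8, 1923: 31 days (May has 31).
Jun 8, 1923 → Jul 8, 1923: 30 days (June has 30).
Jul 8, 1923 → Aug 8, 1923: 31 days (July has 31).
Aug 8, 1923 → Sep 8, 1923: 31 days (August has 31).
Sep 8, 1923 → Oct 8, 1923: 30 days (September has 30).
Oct 8, 1923 → Oct 24, 1923: 16 days.
Total: 3607 days.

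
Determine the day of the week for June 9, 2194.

Monday

Doomsday rule: the anchor day for the 2100s is Sunday. For year 94: 94÷12 = 7 r 10, and 10÷4 = 2, so 7+10+2 = 19.
Sunday + 19 ≡ Friday — that's 2194's doomsday.
In June the doomsday date is Jun 6.
Jun 9 is 3 days after Jun 6; 3 mod 7 = 3, so Friday + 3 = Monday.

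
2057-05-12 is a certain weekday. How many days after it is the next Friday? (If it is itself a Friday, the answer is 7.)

6

May 12, 2057 is a Saturday.
From Saturday to the next Friday is 6 days.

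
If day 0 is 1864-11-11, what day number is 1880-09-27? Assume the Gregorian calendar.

5799

Nov 11, 1864 → Nov 11, 1865: 365 days.
Nov 11, 1865 → Nov 11, 1866: 365 days.
Nov 11, 1866 → Nov 11, 1867: 365 days.
Nov 11, 1867 → Nov 11, 1868: 366 days (Feb 29, 1868 is in that span).
Nov 11, 1868 → Nov 11, 1869: 365 days.
Nov 11, 1869 → Nov 11, 1870: 365 days.
Nov 11, 1870 → Nov 11, 1871: 365 days.
Nov 11, 1871 → Nov 11, 1872: 366 days (Feb 29, 1872 is in that span).
Nov 11, 1872 → Nov 11, 1873: 365 days.
Nov 11, 1873 → Nov 11, 1874: 365 days.
Nov 11, 1874 → Nov 11, 1875: 365 days.
Nov 11, 1875 → Nov 11, 1876: 366 days (Feb 29, 1876 is in that span).
Nov 11, 1876 → Nov 11, 1877: 365 days.
Nov 11, 1877 → Nov 11, 1878: 365 days.
Nov 11, 1878 → Nov 11, 1879: 365 days.
Nov 11, 1879 → Dec 11, 1879: 30 days (November has 30).
Dec 11, 1879 → Jan 11, 1880: 31 days (December has 31).
Jan 11, 1880 → Feb 11, 1880: 31 days (January has 31).
Feb 11, 1880 → Mar 11, 1880: 29 days (February has 29).
Mar 11, 1880 → Apr 11, 1880: 31 days (March has 31).
Apr 11, 1880 → May 11, 1880: 30 days (April has 30).
May 11, 1880 → Jun 11, 1880: 31 days (May has 31).
Jun 11, 1880 → Jul 11, 1880: 30 days (June has 30).
Jul 11, 1880 → Aug 11, 1880: 31 days (July has 31).
Aug 11, 1880 → Sep 11, 1880: 31 days (August has 31).
Sep 11, 1880 → Sep 27, 1880: 16 days.
Total: 5799 days.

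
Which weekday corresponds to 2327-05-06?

Doomsday rule: the anchor day for the 2300s is Wednesday. For year 27: 27÷12 = 2 r 3, and 3÷4 = 0, so 2+3+0 = 5.
Wednesday + 5 ≡ Monday — that's 2327's doomsday.
In May the doomsday date is May 9.
May 6 is 3 days before May 9; 3 mod 7 = 3, so Monday − 3 = Friday.

Friday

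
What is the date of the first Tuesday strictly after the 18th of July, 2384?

Jul 18, 2384 is a Wednesday.
From Wednesday to the next Tuesday is 6 days.
Jul 18, 2384 + 6 = Jul 24, 2384.

July 24, 2384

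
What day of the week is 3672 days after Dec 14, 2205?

First find the weekday of Dec 14, 2205. Doomsday rule: the anchor day for the 2200s is Friday. For year 05: 5÷12 = 0 r 5, and 5÷4 = 1, so 0+5+1 = 6.
Friday + 6 ≡ Thursday — that's 2205's doomsday.
In December the doomsday date is Dec 12.
Dec 14 is 2 days after Dec 12; 2 mod 7 = 2, so Thursday + 2 = Saturday.
3672 mod 7 = 4, so 3672 days after a Saturday is Saturday + 4 = Wednesday.

Wednesday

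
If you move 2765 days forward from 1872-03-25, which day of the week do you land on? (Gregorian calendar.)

Monday

Mar 25, 1872 is a Monday.
2765 mod 7 = 0, so 2765 days after a Monday is Monday + 0 = Monday.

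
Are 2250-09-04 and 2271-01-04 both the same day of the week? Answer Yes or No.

From Sep 4, 2250 to Jan 4, 2271 is 7427 days.
7427 mod 7 = 0, so they are the same weekday.
(Sep 4, 2250 is a Wednesday; Jan 4, 2271 is a Wednesday.)

Yes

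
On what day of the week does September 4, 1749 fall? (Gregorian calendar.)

Doomsday rule: the anchor day for the 1700s is Sunday. For year 49: 49÷12 = 4 r 1, and 1÷4 = 0, so 4+1+0 = 5.
Sunday + 5 ≡ Friday — that's 1749's doomsday.
In September the doomsday date is Sep 5.
Sep 4 is 1 day before Sep 5; 1 mod 7 = 1, so Friday − 1 = Thursday.

Thursday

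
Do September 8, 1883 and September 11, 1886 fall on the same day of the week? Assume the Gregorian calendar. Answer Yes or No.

From Sep 8, 1883 to Sep 11, 1886 is 1099 days.
1099 mod 7 = 0, so they are the same weekday.
(Sep 8, 1883 is a Saturday; Sep 11, 1886 is a Saturday.)

Yes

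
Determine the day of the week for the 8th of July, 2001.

Doomsday rule: the anchor day for the 2000s is Tuesday. For year 01: 1÷12 = 0 r 1, and 1÷4 = 0, so 0+1+0 = 1.
Tuesday + 1 ≡ Wednesday — that's 2001's doomsday.
In July the doomsday date is Jul 11.
Jul 8 is 3 days before Jul 11; 3 mod 7 = 3, so Wednesday − 3 = Sunday.

Sunday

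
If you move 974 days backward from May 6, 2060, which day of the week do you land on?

May 6, 2060 is a Thursday.
974 mod 7 = 1, so 974 days before a Thursday is Thursday − 1 = Wednesday.

Wednesday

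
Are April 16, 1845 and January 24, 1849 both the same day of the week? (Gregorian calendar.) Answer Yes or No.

Yes

From Apr 16, 1845 to Jan 24, 1849 is 1379 days.
1379 mod 7 = 0, so they are the same weekday.
(Apr 16, 1845 is a Wednesday; Jan 24, 1849 is a Wednesday.)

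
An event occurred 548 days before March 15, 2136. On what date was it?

−366 (one year; includes Feb 29, 2136) → Mar 15, 2135 (182 left).
−15 → Feb 28, 2135 (end of Feb, 28 days; 167 left).
−28 → Jan 31, 2135 (end of Jan, 31 days; 139 left).
−31 → Dec 31, 2134 (end of Dec, 31 days; 108 left).
−31 → Nov 30, 2134 (end of Nov, 30 days; 77 left).
−30 → Oct 31, 2134 (end of Oct, 31 days; 47 left).
−31 → Sep 30, 2134 (end of Sep, 30 days; 16 left).
−16 → Sep 14, 2134.

September 14, 2134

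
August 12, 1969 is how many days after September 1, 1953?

5824

Sep 1, 1953 → Sep 1, 1954: 365 days.
Sep 1, 1954 → Sep 1, 1955: 365 days.
Sep 1, 1955 → Sep 1, 1956: 366 days (Feb 29, 1956 is in that span).
Sep 1, 1956 → Sep 1, 1957: 365 days.
Sep 1, 1957 → Sep 1, 1958: 365 days.
Sep 1, 1958 → Sep 1, 1959: 365 days.
Sep 1, 1959 → Sep 1, 1960: 366 days (Feb 29, 1960 is in that span).
Sep 1, 1960 → Sep 1, 1961: 365 days.
Sep 1, 1961 → Sep 1, 1962: 365 days.
Sep 1, 1962 → Sep 1, 1963: 365 days.
Sep 1, 1963 → Sep 1, 1964: 366 days (Feb 29, 1964 is in that span).
Sep 1, 1964 → Sep 1, 1965: 365 days.
Sep 1, 1965 → Sep 1, 1966: 365 days.
Sep 1, 1966 → Sep 1, 1967: 365 days.
Sep 1, 1967 → Sep 1, 1968: 366 days (Feb 29, 1968 is in that span).
Sep 1, 1968 → Oct 1, 1968: 30 days (September has 30).
Oct 1, 1968 → Nov 1, 1968: 31 days (October has 31).
Nov 1, 1968 → Dec 1, 1968: 30 days (November has 30).
Dec 1, 1968 → Jan 1, 1969: 31 days (December has 31).
Jan 1, 1969 → Feb 1, 1969: 31 days (January has 31).
Feb 1, 1969 → Mar 1, 1969: 28 days (February has 28).
Mar 1, 1969 → Apr 1, 1969: 31 days (March has 31).
Apr 1, 1969 → May 1, 1969: 30 days (April has 30).
May 1, 1969 → Jun 1, 1969: 31 days (May has 31).
Jun 1, 1969 → Jul 1, 1969: 30 days (June has 30).
Jul 1, 1969 → Aug 1, 1969: 31 days (July has 31).
Aug 1, 1969 → Aug 12, 1969: 11 days.
Total: 5824 days.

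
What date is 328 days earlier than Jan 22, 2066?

−22 → Dec 31, 2065 (end of Dec, 31 days; 306 left).
−31 → Nov 30, 2065 (end of Nov, 30 days; 275 left).
−30 → Oct 31, 2065 (end of Oct, 31 days; 245 left).
−31 → Sep 30, 2065 (end of Sep, 30 days; 214 left).
−30 → Aug 31, 2065 (end of Aug, 31 days; 184 left).
−31 → Jul 31, 2065 (end of Jul, 31 days; 153 left).
−31 → Jun 30, 2065 (end of Jun, 30 days; 122 left).
−30 → May 31, 2065 (end of May, 31 days; 92 left).
−31 → Apr 30, 2065 (end of Apr, 30 days; 61 left).
−30 → Mar 31, 2065 (end of Mar, 31 days; 31 left).
−31 → Feb 28, 2065 (end of Feb, 28 days; 0 left).

February 28, 2065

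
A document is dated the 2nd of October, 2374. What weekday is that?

Wednesday

Doomsday rule: the anchor day for the 2300s is Wednesday. For year 74: 74÷12 = 6 r 2, and 2÷4 = 0, so 6+2+0 = 8.
Wednesday + 8 ≡ Thursday — that's 2374's doomsday.
In October the doomsday date is Oct 10.
Oct 2 is 8 days before Oct 10; 8 mod 7 = 1, so Thursday − 1 = Wednesday.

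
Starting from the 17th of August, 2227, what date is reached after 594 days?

+366 (one year; includes Feb 29, 2228) → Aug 17, 2228 (228 left).
Aug has 31 days: +15 → Sep 1, 2228 (213 left).
Sep has 30 days: +30 → Oct 1, 2228 (183 left).
Oct has 31 days: +31 → Nov 1, 2228 (152 left).
Nov has 30 days: +30 → Dec 1, 2228 (122 left).
Dec has 31 days: +31 → Jan 1, 2229 (91 left).
Jan has 31 days: +31 → Feb 1, 2229 (60 left).
Feb has 28 days: +28 → Mar 1, 2229 (32 left).
Mar has 31 days: +31 → Apr 1, 2229 (1 left).
+1 → Apr 2, 2229.

April 2, 2229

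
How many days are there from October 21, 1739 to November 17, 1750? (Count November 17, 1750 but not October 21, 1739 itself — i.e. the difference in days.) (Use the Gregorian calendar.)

4045

Oct 21, 1739 → Oct 21, 1740: 366 days (Feb 29, 1740 is in that span).
Oct 21, 1740 → Oct 21, 1741: 365 days.
Oct 21, 1741 → Oct 21, 1742: 365 days.
Oct 21, 1742 → Oct 21, 1743: 365 days.
Oct 21, 1743 → Oct 21, 1744: 366 days (Feb 29, 1744 is in that span).
Oct 21, 1744 → Oct 21, 1745: 365 days.
Oct 21, 1745 → Oct 21, 1746: 365 days.
Oct 21, 1746 → Oct 21, 1747: 365 days.
Oct 21, 1747 → Oct 21, 1748: 366 days (Feb 29, 1748 is in that span).
Oct 21, 1748 → Oct 21, 1749: 365 days.
Oct 21, 1749 → Nov 21, 1749: 31 days (October has 31).
Nov 21, 1749 → Dec 21, 1749: 30 days (November has 30).
Dec 21, 1749 → Jan 21, 1750: 31 days (December has 31).
Jan 21, 1750 → Feb 21, 1750: 31 days (January has 31).
Feb 21, 1750 → Mar 21, 1750: 28 days (February has 28).
Mar 21, 1750 → Apr 21, 1750: 31 days (March has 31).
Apr 21, 1750 → May 21, 1750: 30 days (April has 30).
May 21, 1750 → Jun 21, 1750: 31 days (May has 31).
Jun 21, 1750 → Jul 21, 1750: 30 days (June has 30).
Jul 21, 1750 → Aug 21, 1750: 31 days (July has 31).
Aug 21, 1750 → Sep 21, 1750: 31 days (August has 31).
Sep 21, 1750 → Oct 21, 1750: 30 days (September has 30).
Oct 21, 1750 → Nov 17, 1750: 27 days.
Total: 4045 days.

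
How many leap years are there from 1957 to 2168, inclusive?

Multiples of 4 in [1957,2168]: 53.
Of those, multiples of 100: 2 (not leap unless ÷400).
Multiples of 400: 1.
Leap years = 53 − 2 + 1 = 52.

52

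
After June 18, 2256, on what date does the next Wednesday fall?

Jun 18, 2256 is a Wednesday.
From Wednesday to the next Wednesday is 7 days.
Jun 18, 2256 + 7 = Jun 25, 2256.

June 25, 2256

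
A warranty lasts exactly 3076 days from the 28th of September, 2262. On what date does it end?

+365 (one year) → Sep 28, 2263 (2711 left).
+366 (one year; includes Feb 29, 2264) → Sep 28, 2264 (2345 left).
+365 (one year) → Sep 28, 2265 (1980 left).
+365 (one year) → Sep 28, 2266 (1615 left).
+365 (one year) → Sep 28, 2267 (1250 left).
+366 (one year; includes Feb 29, 2268) → Sep 28, 2268 (884 left).
+365 (one year) → Sep 28, 2269 (519 left).
+365 (one year) → Sep 28, 2270 (154 left).
Sep has 30 days: +3 → Oct 1, 2270 (151 left).
Oct has 31 days: +31 → Nov 1, 2270 (120 left).
Nov has 30 days: +30 → Dec 1, 2270 (90 left).
Dec has 31 days: +31 → Jan 1, 2271 (59 left).
Jan has 31 days: +31 → Feb 1, 2271 (28 left).
Feb has 28 days: +28 → Mar 1, 2271 (0 left).

March 1, 2271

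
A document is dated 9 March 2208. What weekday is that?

Wednesday

January 1, 2208 is a Friday.
Jan 1, 2208 → Feb 1, 2208: 31 days (January has 31).
Feb 1, 2208 → Mar 1, 2208: 29 days (February has 29).
Mar 1, 2208 → Mar 9, 2208: 8 days.
Total: 68 days.
68 mod 7 = 5, so Friday + 5 = Wednesday.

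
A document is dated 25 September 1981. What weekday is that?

Doomsday rule: the anchor day for the 1900s is Wednesday. For year 81: 81÷12 = 6 r 9, and 9÷4 = 2, so 6+9+2 = 17.
Wednesday + 17 ≡ Saturday — that's 1981's doomsday.
In September the doomsday date is Sep 5.
Sep 25 is 20 days after Sep 5; 20 mod 7 = 6, so Saturday + 6 = Friday.

Friday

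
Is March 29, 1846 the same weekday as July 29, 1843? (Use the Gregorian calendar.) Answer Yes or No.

From Jul 29, 1843 to Mar 29, 1846 is 974 days.
974 mod 7 = 1, so they are different weekdays.
(Jul 29, 1843 is a Saturday; Mar 29, 1846 is a Sunday.)

No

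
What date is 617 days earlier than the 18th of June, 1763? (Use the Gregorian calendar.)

−365 (one year) → Jun 18, 1762 (252 left).
−18 → May 31, 1762 (end of May, 31 days; 234 left).
−31 → Apr 30, 1762 (end of Apr, 30 days; 203 left).
−30 → Mar 31, 1762 (end of Mar, 31 days; 173 left).
−31 → Feb 28, 1762 (end of Feb, 28 days; 142 left).
−28 → Jan 31, 1762 (end of Jan, 31 days; 114 left).
−31 → Dec 31, 1761 (end of Dec, 31 days; 83 left).
−31 → Nov 30, 1761 (end of Nov, 30 days; 52 left).
−30 → Oct 31, 1761 (end of Oct, 31 days; 22 left).
−22 → Oct 9, 1761.

October 9, 1761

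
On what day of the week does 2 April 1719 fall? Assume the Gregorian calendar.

Doomsday rule: the anchor day for the 1700s is Sunday. For year 19: 19÷12 = 1 r 7, and 7÷4 = 1, so 1+7+1 = 9.
Sunday + 9 ≡ Tuesday — that's 1719's doomsday.
In April the doomsday date is Apr 4.
Apr 2 is 2 days before Apr 4; 2 mod 7 = 2, so Tuesday − 2 = Sunday.

Sunday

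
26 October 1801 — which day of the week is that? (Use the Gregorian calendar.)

Doomsday rule: the anchor day for the 1800s is Friday. For year 01: 1÷12 = 0 r 1, and 1÷4 = 0, so 0+1+0 = 1.
Friday + 1 ≡ Saturday — that's 1801's doomsday.
In October the doomsday date is Oct 10.
Oct 26 is 16 days after Oct 10; 16 mod 7 = 2, so Saturday + 2 = Monday.

Monday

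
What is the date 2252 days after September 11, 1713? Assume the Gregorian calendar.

November 11, 1719

+365 (one year) → Sep 11, 1714 (1887 left).
+365 (one year) → Sep 11, 1715 (1522 left).
+366 (one year; includes Feb 29, 1716) → Sep 11, 1716 (1156 left).
+365 (one year) → Sep 11, 1717 (791 left).
+365 (one year) → Sep 11, 1718 (426 left).
+365 (one year) → Sep 11, 1719 (61 left).
Sep has 30 days: +20 → Oct 1, 1719 (41 left).
Oct has 31 days: +31 → Nov 1, 1719 (10 left).
+10 → Nov 11, 1719.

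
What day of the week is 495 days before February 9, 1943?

Feb 9, 1943 is a Tuesday.
495 mod 7 = 5, so 495 days before a Tuesday is Tuesday − 5 = Thursday.

Thursday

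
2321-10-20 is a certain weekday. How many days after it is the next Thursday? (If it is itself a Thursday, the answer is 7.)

Oct 20, 2321 is a Thursday.
From Thursday to the next Thursday is 7 days.

7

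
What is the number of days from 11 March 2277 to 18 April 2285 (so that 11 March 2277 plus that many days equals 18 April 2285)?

2960

Mar 11, 2277 → Mar 11, 2278: 365 days.
Mar 11, 2278 → Mar 11, 2279: 365 days.
Mar 11, 2279 → Mar 11, 2280: 366 days (Feb 29, 2280 is in that span).
Mar 11, 2280 → Mar 11, 2281: 365 days.
Mar 11, 2281 → Mar 11, 2282: 365 days.
Mar 11, 2282 → Mar 11, 2283: 365 days.
Mar 11, 2283 → Mar 11, 2284: 366 days (Feb 29, 2284 is in that span).
Mar 11, 2284 → Mar 11, 2285: 365 days.
Mar 11, 2285 → Apr 11, 2285: 31 days (March has 31).
Apr 11, 2285 → Apr 18, 2285: 7 days.
Total: 2960 days.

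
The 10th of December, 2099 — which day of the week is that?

Thursday

Doomsday rule: the anchor day for the 2000s is Tuesday. For year 99: 99÷12 = 8 r 3, and 3÷4 = 0, so 8+3+0 = 11.
Tuesday + 11 ≡ Saturday — that's 2099's doomsday.
In December the doomsday date is Dec 12.
Dec 10 is 2 days before Dec 12; 2 mod 7 = 2, so Saturday − 2 = Thursday.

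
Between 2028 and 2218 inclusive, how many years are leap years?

Multiples of 4 in [2028,2218]: 48.
Of those, multiples of 100: 2 (not leap unless ÷400).
Multiples of 400: 0.
Leap years = 48 − 2 + 0 = 46.

46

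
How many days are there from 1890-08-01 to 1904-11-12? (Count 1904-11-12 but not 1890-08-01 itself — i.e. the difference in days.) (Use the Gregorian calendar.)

Aug 1, 1890 → Aug 1, 1891: 365 days.
Aug 1, 1891 → Aug 1, 1892: 366 days (Feb 29, 1892 is in that span).
Aug 1, 1892 → Aug 1, 1893: 365 days.
Aug 1, 1893 → Aug 1, 1894: 365 days.
Aug 1, 1894 → Aug 1, 1895: 365 days.
Aug 1, 1895 → Aug 1, 1896: 366 days (Feb 29, 1896 is in that span).
Aug 1, 1896 → Aug 1, 1897: 365 days.
Aug 1, 1897 → Aug 1, 1898: 365 days.
Aug 1, 1898 → Aug 1, 1899: 365 days.
Aug 1, 1899 → Aug 1, 1900: 365 days.
Aug 1, 1900 → Aug 1, 1901: 365 days.
Aug 1, 1901 → Aug 1, 1902: 365 days.
Aug 1, 1902 → Aug 1, 1903: 365 days.
Aug 1, 1903 → Aug 1, 1904: 366 days (Feb 29, 1904 is in that span).
Aug 1, 1904 → Sep 1, 1904: 31 days (August has 31).
Sep 1, 1904 → Oct 1, 1904: 30 days (September has 30).
Oct 1, 1904 → Nov 1, 1904: 31 days (October has 31).
Nov 1, 1904 → Nov 12, 1904: 11 days.
Total: 5216 days.

5216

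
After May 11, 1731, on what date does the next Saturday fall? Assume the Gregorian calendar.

May 12, 1731

May 11, 1731 is a Friday.
From Friday to the next Saturday is 1 day.
May 11, 1731 + 1 = May 12, 1731.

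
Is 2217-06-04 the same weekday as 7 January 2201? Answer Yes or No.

From Jan 7, 2201 to Jun 4, 2217 is 5992 days.
5992 mod 7 = 0, so they are the same weekday.
(Jan 7, 2201 is a Wednesday; Jun 4, 2217 is a Wednesday.)

Yes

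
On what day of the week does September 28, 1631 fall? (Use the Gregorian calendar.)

Sunday

Doomsday rule: the anchor day for the 1600s is Tuesday. For year 31: 31÷12 = 2 r 7, and 7÷4 = 1, so 2+7+1 = 10.
Tuesday + 10 ≡ Friday — that's 1631's doomsday.
In September the doomsday date is Sep 5.
Sep 28 is 23 days after Sep 5; 23 mod 7 = 2, so Friday + 2 = Sunday.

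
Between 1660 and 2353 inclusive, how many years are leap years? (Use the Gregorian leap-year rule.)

Multiples of 4 in [1660,2353]: 174.
Of those, multiples of 100: 7 (not leap unless ÷400).
Multiples of 400: 1.
Leap years = 174 − 7 + 1 = 168.

168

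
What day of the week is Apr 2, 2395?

Doomsday rule: the anchor day for the 2300s is Wednesday. For year 95: 95÷12 = 7 r 11, and 11÷4 = 2, so 7+11+2 = 20.
Wednesday + 20 ≡ Tuesday — that's 2395's doomsday.
In April the doomsday date is Apr 4.
Apr 2 is 2 days before Apr 4; 2 mod 7 = 2, so Tuesday − 2 = Sunday.

Sunday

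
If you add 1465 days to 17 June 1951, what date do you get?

June 21, 1955

+366 (one year; includes Feb 29, 1952) → Jun 17, 1952 (1099 left).
+365 (one year) → Jun 17, 1953 (734 left).
+365 (one year) → Jun 17, 1954 (369 left).
Jun has 30 days: +14 → Jul 1, 1954 (355 left).
Jul has 31 days: +31 → Aug 1, 1954 (324 left).
Aug has 31 days: +31 → Sep 1, 1954 (293 left).
Sep has 30 days: +30 → Oct 1, 1954 (263 left).
Oct has 31 days: +31 → Nov 1, 1954 (232 left).
Nov has 30 days: +30 → Dec 1, 1954 (202 left).
Dec has 31 days: +31 → Jan 1, 1955 (171 left).
Jan has 31 days: +31 → Feb 1, 1955 (140 left).
Feb has 28 days: +28 → Mar 1, 1955 (112 left).
Mar has 31 days: +31 → Apr 1, 1955 (81 left).
Apr has 30 days: +30 → May 1, 1955 (51 left).
May has 31 days: +31 → Jun 1, 1955 (20 left).
+20 → Jun 21, 1955.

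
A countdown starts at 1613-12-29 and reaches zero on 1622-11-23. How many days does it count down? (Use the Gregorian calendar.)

3251

Dec 29, 1613 → Dec 29, 1614: 365 days.
Dec 29, 1614 → Dec 29, 1615: 365 days.
Dec 29, 1615 → Dec 29, 1616: 366 days (Feb 29, 1616 is in that span).
Dec 29, 1616 → Dec 29, 1617: 365 days.
Dec 29, 1617 → Dec 29, 1618: 365 days.
Dec 29, 1618 → Dec 29, 1619: 365 days.
Dec 29, 1619 → Dec 29, 1620: 366 days (Feb 29, 1620 is in that span).
Dec 29, 1620 → Dec 29, 1621: 365 days.
Dec 29, 1621 → Jan 29, 1622: 31 days (December has 31).
Jan 29, 1622 → Feb 28, 1622: 30 days (January has 31).
Feb 28, 1622 → Mar 28, 1622: 28 days (February has 28).
Mar 28, 1622 → Apr 28, 1622: 31 days (March has 31).
Apr 28, 1622 → May 28, 1622: 30 days (April has 30).
May 28, 1622 → Jun 28, 1622: 31 days (May has 31).
Jun 28, 1622 → Jul 28, 1622: 30 days (June has 30).
Jul 28, 1622 → Aug 28, 1622: 31 days (July has 31).
Aug 28, 1622 → Sep 28, 1622: 31 days (August has 31).
Sep 28, 1622 → Oct 28, 1622: 30 days (September has 30).
Oct 28, 1622 → Nov 23, 1622: 26 days.
Total: 3251 days.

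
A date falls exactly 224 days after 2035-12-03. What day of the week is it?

Dec 3, 2035 is a Monday.
224 mod 7 = 0, so 224 days after a Monday is Monday + 0 = Monday.

Monday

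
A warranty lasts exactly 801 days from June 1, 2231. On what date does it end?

+366 (one year; includes Feb 29, 2232) → Jun 1, 2232 (435 left).
+365 (one year) → Jun 1, 2233 (70 left).
Jun has 30 days: +30 → Jul 1, 2233 (40 left).
Jul has 31 days: +31 → Aug 1, 2233 (9 left).
+9 → Aug 10, 2233.

August 10, 2233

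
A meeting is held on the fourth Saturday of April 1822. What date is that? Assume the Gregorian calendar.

April 1, 1822 is a Monday.
The first Saturday is therefore April 6 (5 days later).
The fourth Saturday is 6 + 3×7 = April 27.

April 27, 1822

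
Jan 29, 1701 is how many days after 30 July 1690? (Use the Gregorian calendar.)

Jul 30, 1690 → Jul 30, 1691: 365 days.
Jul 30, 1691 → Jul 30, 1692: 366 days (Feb 29, 1692 is in that span).
Jul 30, 1692 → Jul 30, 1693: 365 days.
Jul 30, 1693 → Jul 30, 1694: 365 days.
Jul 30, 1694 → Jul 30, 1695: 365 days.
Jul 30, 1695 → Jul 30, 1696: 366 days (Feb 29, 1696 is in that span).
Jul 30, 1696 → Jul 30, 1697: 365 days.
Jul 30, 1697 → Jul 30, 1698: 365 days.
Jul 30, 1698 → Jul 30, 1699: 365 days.
Jul 30, 1699 → Jul 30, 1700: 365 days.
Jul 30, 1700 → Aug 30, 1700: 31 days (July has 31).
Aug 30, 1700 → Sep 30, 1700: 31 days (August has 31).
Sep 30, 1700 → Oct 30, 1700: 30 days (September has 30).
Oct 30, 1700 → Nov 30, 1700: 31 days (October has 31).
Nov 30, 1700 → Dec 30, 1700: 30 days (November has 30).
Dec 30, 1700 → Jan 29, 1701: 30 days.
Total: 3835 days.

3835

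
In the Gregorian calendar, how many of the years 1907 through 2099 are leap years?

48

Multiples of 4 in [1907,2099]: 48.
Of those, multiples of 100: 1 (not leap unless ÷400).
Multiples of 400: 1.
Leap years = 48 − 1 + 1 = 48.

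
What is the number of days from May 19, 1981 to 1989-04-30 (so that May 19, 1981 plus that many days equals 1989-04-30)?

May 19, 1981 → May 19, 1982: 365 days.
May 19, 1982 → May 19, 1983: 365 days.
May 19, 1983 → May 19, 1984: 366 days (Feb 29, 1984 is in that span).
May 19, 1984 → May 19, 1985: 365 days.
May 19, 1985 → May 19, 1986: 365 days.
May 19, 1986 → May 19, 1987: 365 days.
May 19, 1987 → May 19, 1988: 366 days (Feb 29, 1988 is in that span).
May 19, 1988 → Jun 19, 1988: 31 days (May has 31).
Jun 19, 1988 → Jul 19, 1988: 30 days (June has 30).
Jul 19, 1988 → Aug 19, 1988: 31 days (July has 31).
Aug 19, 1988 → Sep 19, 1988: 31 days (August has 31).
Sep 19, 1988 → Oct 19, 1988: 30 days (September has 30).
Oct 19, 1988 → Nov 19, 1988: 31 days (October has 31).
Nov 19, 1988 → Dec 19, 1988: 30 days (November has 30).
Dec 19, 1988 → Jan 19, 1989: 31 days (December has 31).
Jan 19, 1989 → Feb 19, 1989: 31 days (January has 31).
Feb 19, 1989 → Mar 19, 1989: 28 days (February has 28).
Mar 19, 1989 → Apr 19, 1989: 31 days (March has 31).
Apr 19, 1989 → Apr 30, 1989: 11 days.
Total: 2903 days.

2903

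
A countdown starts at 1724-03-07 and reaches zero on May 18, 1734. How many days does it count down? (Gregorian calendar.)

Mar 7, 1724 → Mar 7, 1725: 365 days.
Mar 7, 1725 → Mar 7, 1726: 365 days.
Mar 7, 1726 → Mar 7, 1727: 365 days.
Mar 7, 1727 → Mar 7, 1728: 366 days (Feb 29, 1728 is in that span).
Mar 7, 1728 → Mar 7, 1729: 365 days.
Mar 7, 1729 → Mar 7, 1730: 365 days.
Mar 7, 1730 → Mar 7, 1731: 365 days.
Mar 7, 1731 → Mar 7, 1732: 366 days (Feb 29, 1732 is in that span).
Mar 7, 1732 → Mar 7, 1733: 365 days.
Mar 7, 1733 → Mar 7, 1734: 365 days.
Mar 7, 1734 → Apr 7, 1734: 31 days (March has 31).
Apr 7, 1734 → May 7, 1734: 30 days (April has 30).
May 7, 1734 → May 18, 1734: 11 days.
Total: 3724 days.

3724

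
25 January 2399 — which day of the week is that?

Monday

Doomsday rule: the anchor day for the 2300s is Wednesday. For year 99: 99÷12 = 8 r 3, and 3÷4 = 0, so 8+3+0 = 11.
Wednesday + 11 ≡ Sunday — that's 2399's doomsday.
In January the doomsday date is Jan 3 (2399 is not a leap year).
Jan 25 is 22 days after Jan 3; 22 mod 7 = 1, so Sunday + 1 = Monday.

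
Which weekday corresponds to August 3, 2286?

Doomsday rule: the anchor day for the 2200s is Friday. For year 86: 86÷12 = 7 r 2, and 2÷4 = 0, so 7+2+0 = 9.
Friday + 9 ≡ Sunday — that's 2286's doomsday.
In August the doomsday date is Aug 8.
Aug 3 is 5 days before Aug 8; 5 mod 7 = 5, so Sunday − 5 = Tuesday.

Tuesday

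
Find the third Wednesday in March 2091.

March 1, 2091 is a Thursday.
The first Wednesday is therefore March 7 (6 days later).
The third Wednesday is 7 + 2×7 = March 21.

March 21, 2091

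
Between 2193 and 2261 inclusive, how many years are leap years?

Multiples of 4 in [2193,2261]: 17.
Of those, multiples of 100: 1 (not leap unless ÷400).
Multiples of 400: 0.
Leap years = 17 − 1 + 0 = 16.

16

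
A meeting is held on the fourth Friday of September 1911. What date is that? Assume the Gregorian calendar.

September 22, 1911

September 1, 1911 is a Friday.
The first Friday is therefore September 1 (same day).
The fourth Friday is 1 + 3×7 = September 22.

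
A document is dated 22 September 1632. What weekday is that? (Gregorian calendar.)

Wednesday

Doomsday rule: the anchor day for the 1600s is Tuesday. For year 32: 32÷12 = 2 r 8, and 8÷4 = 2, so 2+8+2 = 12.
Tuesday + 12 ≡ Sunday — that's 1632's doomsday.
In September the doomsday date is Sep 5.
Sep 22 is 17 days after Sep 5; 17 mod 7 = 3, so Sunday + 3 = Wednesday.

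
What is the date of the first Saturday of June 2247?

June 5, 2247

June 1, 2247 is a Tuesday.
The first Saturday is therefore June 5 (4 days later).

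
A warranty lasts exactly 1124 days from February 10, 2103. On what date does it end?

March 10, 2106

+365 (one year) → Feb 10, 2104 (759 left).
+366 (one year; includes Feb 29, 2104) → Feb 10, 2105 (393 left).
Feb has 28 days: +19 → Mar 1, 2105 (374 left).
Mar has 31 days: +31 → Apr 1, 2105 (343 left).
Apr has 30 days: +30 → May 1, 2105 (313 left).
May has 31 days: +31 → Jun 1, 2105 (282 left).
Jun has 30 days: +30 → Jul 1, 2105 (252 left).
Jul has 31 days: +31 → Aug 1, 2105 (221 left).
Aug has 31 days: +31 → Sep 1, 2105 (190 left).
Sep has 30 days: +30 → Oct 1, 2105 (160 left).
Oct has 31 days: +31 → Nov 1, 2105 (129 left).
Nov has 30 days: +30 → Dec 1, 2105 (99 left).
Dec has 31 days: +31 → Jan 1, 2106 (68 left).
Jan has 31 days: +31 → Feb 1, 2106 (37 left).
Feb has 28 days: +28 → Mar 1, 2106 (9 left).
+9 → Mar 10, 2106.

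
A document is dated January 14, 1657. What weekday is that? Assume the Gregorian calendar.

Doomsday rule: the anchor day for the 1600s is Tuesday. For year 57: 57÷12 = 4 r 9, and 9÷4 = 2, so 4+9+2 = 15.
Tuesday + 15 ≡ Wednesday — that's 1657's doomsday.
In January the doomsday date is Jan 3 (1657 is not a leap year).
Jan 14 is 11 days after Jan 3; 11 mod 7 = 4, so Wednesday + 4 = Sunday.

Sunday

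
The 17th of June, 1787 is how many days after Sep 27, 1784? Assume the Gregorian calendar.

993

Sep 27, 1784 → Sep 27, 1785: 365 days.
Sep 27, 1785 → Sep 27, 1786: 365 days.
Sep 27, 1786 → Oct 27, 1786: 30 days (September has 30).
Oct 27, 1786 → Nov 27, 1786: 31 days (October has 31).
Nov 27, 1786 → Dec 27, 1786: 30 days (November has 30).
Dec 27, 1786 → Jan 27, 1787: 31 days (December has 31).
Jan 27, 1787 → Feb 27, 1787: 31 days (January has 31).
Feb 27, 1787 → Mar 27, 1787: 28 days (February has 28).
Mar 27, 1787 → Apr 27, 1787: 31 days (March has 31).
Apr 27, 1787 → May 27, 1787: 30 days (April has 30).
May 27, 1787 → Jun 17, 1787: 21 days.
Total: 993 days.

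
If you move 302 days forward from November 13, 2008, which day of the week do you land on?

Friday

Nov 13, 2008 is a Thursday.
302 mod 7 = 1, so 302 days after a Thursday is Thursday + 1 = Friday.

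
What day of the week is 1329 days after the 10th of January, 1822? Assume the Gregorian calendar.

Wednesday

Jan 10, 1822 is a Thursday.
1329 mod 7 = 6, so 1329 days after a Thursday is Thursday + 6 = Wednesday.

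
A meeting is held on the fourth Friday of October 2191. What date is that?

October 1, 2191 is a Saturday.
The first Friday is therefore October 7 (6 days later).
The fourth Friday is 7 + 3×7 = October 28.

October 28, 2191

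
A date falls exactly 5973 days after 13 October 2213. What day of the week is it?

Oct 13, 2213 is a Wednesday.
5973 mod 7 = 2, so 5973 days after a Wednesday is Wednesday + 2 = Friday.

Friday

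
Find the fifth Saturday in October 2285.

October 1, 2285 is a Thursday.
The first Saturday is therefore October 3 (2 days later).
The fifth Saturday is 3 + 4×7 = October 31.

October 31, 2285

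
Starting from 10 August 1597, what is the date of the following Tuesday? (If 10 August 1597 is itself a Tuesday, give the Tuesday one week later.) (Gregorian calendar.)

August 12, 1597

Aug 10, 1597 is a Sunday.
From Sunday to the next Tuesday is 2 days.
Aug 10, 1597 + 2 = Aug 12, 1597.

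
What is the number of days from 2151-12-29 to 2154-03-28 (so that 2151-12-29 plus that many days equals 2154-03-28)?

820

Dec 29, 2151 → Dec 29, 2152: 366 days (Feb 29, 2152 is in that span).
Dec 29, 2152 → Dec 29, 2153: 365 days.
Dec 29, 2153 → Jan 29, 2154: 31 days (December has 31).
Jan 29, 2154 → Feb 28, 2154: 30 days (January has 31).
Feb 28, 2154 → Mar 28, 2154: 28 days.
Total: 820 days.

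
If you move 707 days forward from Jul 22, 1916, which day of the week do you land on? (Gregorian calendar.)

Jul 22, 1916 is a Saturday.
707 mod 7 = 0, so 707 days after a Saturday is Saturday + 0 = Saturday.

Saturday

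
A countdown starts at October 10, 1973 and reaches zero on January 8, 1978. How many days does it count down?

1551

Oct 10, 1973 → Oct 10, 1974: 365 days.
Oct 10, 1974 → Oct 10, 1975: 365 days.
Oct 10, 1975 → Oct 10, 1976: 366 days (Feb 29, 1976 is in that span).
Oct 10, 1976 → Oct 10, 1977: 365 days.
Oct 10, 1977 → Nov 10, 1977: 31 days (October has 31).
Nov 10, 1977 → Dec 10, 1977: 30 days (November has 30).
Dec 10, 1977 → Jan 8, 1978: 29 days.
Total: 1551 days.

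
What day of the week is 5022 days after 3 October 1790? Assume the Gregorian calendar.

Wednesday

First find the weekday of Oct 3, 1790. Doomsday rule: the anchor day for the 1700s is Sunday. For year 90: 90÷12 = 7 r 6, and 6÷4 = 1, so 7+6+1 = 14.
Sunday + 14 ≡ Sunday — that's 1790's doomsday.
In October the doomsday date is Oct 10.
Oct 3 is 7 days before Oct 10; 7 mod 7 = 0, so Sunday − 0 = Sunday.
5022 mod 7 = 3, so 5022 days after a Sunday is Sunday + 3 = Wednesday.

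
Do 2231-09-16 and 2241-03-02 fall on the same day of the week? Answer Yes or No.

No

From Sep 16, 2231 to Mar 2, 2241 is 3455 days.
3455 mod 7 = 4, so they are different weekdays.
(Sep 16, 2231 is a Friday; Mar 2, 2241 is a Tuesday.)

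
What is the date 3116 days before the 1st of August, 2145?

January 19, 2137

−365 (one year) → Aug 1, 2144 (2751 left).
−366 (one year; includes Feb 29, 2144) → Aug 1, 2143 (2385 left).
−365 (one year) → Aug 1, 2142 (2020 left).
−365 (one year) → Aug 1, 2141 (1655 left).
−365 (one year) → Aug 1, 2140 (1290 left).
−366 (one year; includes Feb 29, 2140) → Aug 1, 2139 (924 left).
−365 (one year) → Aug 1, 2138 (559 left).
−365 (one year) → Aug 1, 2137 (194 left).
−1 → Jul 31, 2137 (end of Jul, 31 days; 193 left).
−31 → Jun 30, 2137 (end of Jun, 30 days; 162 left).
−30 → May 31, 2137 (end of May, 31 days; 132 left).
−31 → Apr 30, 2137 (end of Apr, 30 days; 101 left).
−30 → Mar 31, 2137 (end of Mar, 31 days; 71 left).
−31 → Feb 28, 2137 (end of Feb, 28 days; 40 left).
−28 → Jan 31, 2137 (end of Jan, 31 days; 12 left).
−12 → Jan 19, 2137.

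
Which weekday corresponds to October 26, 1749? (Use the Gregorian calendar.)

Sunday

Doomsday rule: the anchor day for the 1700s is Sunday. For year 49: 49÷12 = 4 r 1, and 1÷4 = 0, so 4+1+0 = 5.
Sunday + 5 ≡ Friday — that's 1749's doomsday.
In October the doomsday date is Oct 10.
Oct 26 is 16 days after Oct 10; 16 mod 7 = 2, so Friday + 2 = Sunday.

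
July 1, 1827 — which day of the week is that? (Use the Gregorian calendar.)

Doomsday rule: the anchor day for the 1800s is Friday. For year 27: 27÷12 = 2 r 3, and 3÷4 = 0, so 2+3+0 = 5.
Friday + 5 ≡ Wednesday — that's 1827's doomsday.
In July the doomsday date is Jul 11.
Jul 1 is 10 days before Jul 11; 10 mod 7 = 3, so Wednesday − 3 = Sunday.

Sunday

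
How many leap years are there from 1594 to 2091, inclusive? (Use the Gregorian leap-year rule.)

Multiples of 4 in [1594,2091]: 124.
Of those, multiples of 100: 5 (not leap unless ÷400).
Multiples of 400: 2.
Leap years = 124 − 5 + 2 = 121.

121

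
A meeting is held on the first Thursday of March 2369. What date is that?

March 6, 2369

March 1, 2369 is a Saturday.
The first Thursday is therefore March 6 (5 days later).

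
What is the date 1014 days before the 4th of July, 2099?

−365 (one year) → Jul 4, 2098 (649 left).
−365 (one year) → Jul 4, 2097 (284 left).
−4 → Jun 30, 2097 (end of Jun, 30 days; 280 left).
−30 → May 31, 2097 (end of May, 31 days; 250 left).
−31 → Apr 30, 2097 (end of Apr, 30 days; 219 left).
−30 → Mar 31, 2097 (end of Mar, 31 days; 189 left).
−31 → Feb 28, 2097 (end of Feb, 28 days; 158 left).
−28 → Jan 31, 2097 (end of Jan, 31 days; 130 left).
−31 → Dec 31, 2096 (end of Dec, 31 days; 99 left).
−31 → Nov 30, 2096 (end of Nov, 30 days; 68 left).
−30 → Oct 31, 2096 (end of Oct, 31 days; 38 left).
−31 → Sep 30, 2096 (end of Sep, 30 days; 7 left).
−7 → Sep 23, 2096.

September 23, 2096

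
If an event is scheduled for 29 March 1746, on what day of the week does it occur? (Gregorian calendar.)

Doomsday rule: the anchor day for the 1700s is Sunday. For year 46: 46÷12 = 3 r 10, and 10÷4 = 2, so 3+10+2 = 15.
Sunday + 15 ≡ Monday — that's 1746's doomsday.
In March the doomsday date is Mar 14.
Mar 29 is 15 days after Mar 14; 15 mod 7 = 1, so Monday + 1 = Tuesday.

Tuesday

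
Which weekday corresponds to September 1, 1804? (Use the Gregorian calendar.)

January 1, 1804 is a Sunday.
Jan 1, 1804 → Feb 1, 1804: 31 days (January has 31).
Feb 1, 1804 → Mar 1, 1804: 29 days (February has 29).
Mar 1, 1804 → Apr 1, 1804: 31 days (March has 31).
Apr 1, 1804 → May 1, 1804: 30 days (April has 30).
May 1, 1804 → Jun 1, 1804: 31 days (May has 31).
Jun 1, 1804 → Jul 1, 1804: 30 days (June has 30).
Jul 1, 1804 → Aug 1, 1804: 31 days (July has 31).
Aug 1, 1804 → Sep 1, 1804: 31 days.
Total: 244 days.
244 mod 7 = 6, so Sunday + 6 = Saturday.

Saturday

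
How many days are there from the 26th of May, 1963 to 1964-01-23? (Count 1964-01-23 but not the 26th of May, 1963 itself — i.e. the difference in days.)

242

May 26, 1963 → Jun 26, 1963: 31 days (May has 31).
Jun 26, 1963 → Jul 26, 1963: 30 days (June has 30).
Jul 26, 1963 → Aug 26, 1963: 31 days (July has 31).
Aug 26, 1963 → Sep 26, 1963: 31 days (August has 31).
Sep 26, 1963 → Oct 26, 1963: 30 days (September has 30).
Oct 26, 1963 → Nov 26, 1963: 31 days (October has 31).
Nov 26, 1963 → Dec 26, 1963: 30 days (November has 30).
Dec 26, 1963 → Jan 23, 1964: 28 days.
Total: 242 days.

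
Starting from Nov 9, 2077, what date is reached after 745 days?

November 24, 2079

+365 (one year) → Nov 9, 2078 (380 left).
Nov has 30 days: +22 → Dec 1, 2078 (358 left).
Dec has 31 days: +31 → Jan 1, 2079 (327 left).
Jan has 31 days: +31 → Feb 1, 2079 (296 left).
Feb has 28 days: +28 → Mar 1, 2079 (268 left).
Mar has 31 days: +31 → Apr 1, 2079 (237 left).
Apr has 30 days: +30 → May 1, 2079 (207 left).
May has 31 days: +31 → Jun 1, 2079 (176 left).
Jun has 30 days: +30 → Jul 1, 2079 (146 left).
Jul has 31 days: +31 → Aug 1, 2079 (115 left).
Aug has 31 days: +31 → Sep 1, 2079 (84 left).
Sep has 30 days: +30 → Oct 1, 2079 (54 left).
Oct has 31 days: +31 → Nov 1, 2079 (23 left).
+23 → Nov 24, 2079.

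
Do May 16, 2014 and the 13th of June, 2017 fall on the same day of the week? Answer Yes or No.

No

From May 16, 2014 to Jun 13, 2017 is 1124 days.
1124 mod 7 = 4, so they are different weekdays.
(May 16, 2014 is a Friday; Jun 13, 2017 is a Tuesday.)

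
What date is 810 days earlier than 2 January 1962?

−365 (one year) → Jan 2, 1961 (445 left).
−366 (one year; includes Feb 29, 1960) → Jan 2, 1960 (79 left).
−2 → Dec 31, 1959 (end of Dec, 31 days; 77 left).
−31 → Nov 30, 1959 (end of Nov, 30 days; 46 left).
−30 → Oct 31, 1959 (end of Oct, 31 days; 16 left).
−16 → Oct 15, 1959.

October 15, 1959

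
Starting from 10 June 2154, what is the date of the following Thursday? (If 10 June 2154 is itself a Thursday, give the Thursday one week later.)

June 13, 2154

Jun 10, 2154 is a Monday.
From Monday to the next Thursday is 3 days.
Jun 10, 2154 + 3 = Jun 13, 2154.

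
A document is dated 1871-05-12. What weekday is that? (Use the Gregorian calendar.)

Doomsday rule: the anchor day for the 1800s is Friday. For year 71: 71÷12 = 5 r 11, and 11÷4 = 2, so 5+11+2 = 18.
Friday + 18 ≡ Tuesday — that's 1871's doomsday.
In May the doomsday date is May 9.
May 12 is 3 days after May 9; 3 mod 7 = 3, so Tuesday + 3 = Friday.

Friday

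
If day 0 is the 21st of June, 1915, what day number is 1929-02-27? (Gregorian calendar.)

Jun 21, 1915 → Jun 21, 1916: 366 days (Feb 29, 1916 is in that span).
Jun 21, 1916 → Jun 21, 1917: 365 days.
Jun 21, 1917 → Jun 21, 1918: 365 days.
Jun 21, 1918 → Jun 21, 1919: 365 days.
Jun 21, 1919 → Jun 21, 1920: 366 days (Feb 29, 1920 is in that span).
Jun 21, 1920 → Jun 21, 1921: 365 days.
Jun 21, 1921 → Jun 21, 1922: 365 days.
Jun 21, 1922 → Jun 21, 1923: 365 days.
Jun 21, 1923 → Jun 21, 1924: 366 days (Feb 29, 1924 is in that span).
Jun 21, 1924 → Jun 21, 1925: 365 days.
Jun 21, 1925 → Jun 21, 1926: 365 days.
Jun 21, 1926 → Jun 21, 1927: 365 days.
Jun 21, 1927 → Jun 21, 1928: 366 days (Feb 29, 1928 is in that span).
Jun 21, 1928 → Jul 21, 1928: 30 days (June has 30).
Jul 21, 1928 → Aug 21, 1928: 31 days (July has 31).
Aug 21, 1928 → Sep 21, 1928: 31 days (August has 31).
Sep 21, 1928 → Oct 21, 1928: 30 days (September has 30).
Oct 21, 1928 → Nov 21, 1928: 31 days (October has 31).
Nov 21, 1928 → Dec 21, 1928: 30 days (November has 30).
Dec 21, 1928 → Jan 21, 1929: 31 days (December has 31).
Jan 21, 1929 → Feb 21, 1929: 31 days (January has 31).
Feb 21, 1929 → Feb 27, 1929: 6 days.
Total: 5000 days.

5000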